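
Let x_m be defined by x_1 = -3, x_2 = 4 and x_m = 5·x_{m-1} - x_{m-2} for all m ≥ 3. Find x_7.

12213

x_3 = 23  x_4 = 111  x_5 = 532  x_6 = 2549  x_7 = 12213.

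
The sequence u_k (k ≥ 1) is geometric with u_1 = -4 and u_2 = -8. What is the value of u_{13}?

-16384

Common ratio r = 2.
u_k = (-4)·2^(k-1).
u_{13} = (-4)·2^12 = -16384.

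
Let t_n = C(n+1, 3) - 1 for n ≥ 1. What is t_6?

34

C(7, 3) = 35, so t_6 = 34.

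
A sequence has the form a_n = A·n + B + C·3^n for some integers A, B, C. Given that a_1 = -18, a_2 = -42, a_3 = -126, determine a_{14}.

-23914770

Write the equations: A + B + 3C = -18; 2A + B + 9C = -42; 3A + B + 27C = -126.
Subtracting the first from the second: A + 6C = -24.
Subtracting the second from the third: A + 18C = -84.
Solving: C = -5, A = 6, then B = -9.
So a_n = 6·n + (-9) + (-5)·3^n; at n=14 this is -23914770.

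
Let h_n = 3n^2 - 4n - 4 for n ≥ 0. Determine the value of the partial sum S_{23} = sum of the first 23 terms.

10281

Over n = 0..22: Σn = 253, Σn² = 3795.
Total = (3)·3795 + (-4)·253 + (-4)·23 = 10281.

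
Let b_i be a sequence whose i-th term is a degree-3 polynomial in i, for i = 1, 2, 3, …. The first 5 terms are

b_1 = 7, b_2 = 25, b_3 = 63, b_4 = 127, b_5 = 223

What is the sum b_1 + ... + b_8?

1st diffs: 18, 38, 64, 96.
2nd diffs: 20, 26, 32.
3rd diffs: 6, 6 (constant).
So b_i = i^3 + 4i^2 - i + 3.
Continuing: 357, 535, 763.
Summing i = 1..8 (8 terms) gives 2100.

2100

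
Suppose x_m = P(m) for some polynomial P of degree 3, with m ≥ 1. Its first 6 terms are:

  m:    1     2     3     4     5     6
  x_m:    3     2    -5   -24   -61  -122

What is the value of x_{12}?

-1328

1st diffs: -1, -7, -19, -37, -61.
2nd diffs: -6, -12, -18, -24.
3rd diffs: -6, -6, -6 (constant).
Newton forward-difference form: x_m = 3 + (-1)·C(m-1,1) + (-6)·C(m-1,2) + (-6)·C(m-1,3).
At m = 12: m-1 = 11, so x_{12} = 3 - 11 - 330 - 990 = -1328.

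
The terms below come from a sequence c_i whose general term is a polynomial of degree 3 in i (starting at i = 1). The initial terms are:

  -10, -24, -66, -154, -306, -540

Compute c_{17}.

1st diffs: -14, -42, -88, -152, -234.
2nd diffs: -28, -46, -64, -82.
3rd diffs: -18, -18, -18 (constant).
Newton forward-difference form: c_i = -10 + (-14)·C(i-1,1) + (-28)·C(i-1,2) + (-18)·C(i-1,3).
At i = 17: i-1 = 16, so c_{17} = -10 - 224 - 3360 - 10080 = -13674.

-13674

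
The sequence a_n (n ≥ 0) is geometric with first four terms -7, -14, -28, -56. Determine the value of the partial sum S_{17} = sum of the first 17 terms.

-917497

Common ratio r = 2.
a_n = (-7)·2^(n-0).
S = (-7)·(2^17 - 1)/(2 - 1) = (-7)·(131072 - 1)/(1) = -917497.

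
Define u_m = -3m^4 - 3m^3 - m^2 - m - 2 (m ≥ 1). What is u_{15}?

u_{15} = -3·15^4 - 3·15^3 - 1·15^2 - 1·15 - 2 = -162242.

-162242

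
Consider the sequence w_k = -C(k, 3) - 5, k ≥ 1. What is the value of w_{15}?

C(15, 3) = 455, so w_{15} = -460.

-460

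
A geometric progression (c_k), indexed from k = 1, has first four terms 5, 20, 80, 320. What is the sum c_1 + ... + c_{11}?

Common ratio r = 4.
c_k = 5·4^(k-1).
S = 5·(4^11 - 1)/(4 - 1) = 5·(4194304 - 1)/(3) = 6990505.

6990505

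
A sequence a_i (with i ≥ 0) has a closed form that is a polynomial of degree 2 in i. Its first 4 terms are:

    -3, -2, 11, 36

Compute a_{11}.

1st diffs: 1, 13, 25.
2nd diffs: 12, 12 (constant).
So a_i = 6i^2 - 5i - 3.
Evaluating at i = 11 gives a_{11} = 668.

668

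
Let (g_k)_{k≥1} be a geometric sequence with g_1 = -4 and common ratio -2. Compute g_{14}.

g_k = (-4)·(-2)^(k-1).
g_{14} = (-4)·(-2)^13 = 32768.

32768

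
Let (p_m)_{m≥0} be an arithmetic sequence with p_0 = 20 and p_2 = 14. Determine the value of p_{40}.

Common difference d = (14 - 20) / (2 - 0) = -3.
p_m = 20 + (m - 0)·(-3).
p_{40} = 20 + 40·(-3) = -100.

-100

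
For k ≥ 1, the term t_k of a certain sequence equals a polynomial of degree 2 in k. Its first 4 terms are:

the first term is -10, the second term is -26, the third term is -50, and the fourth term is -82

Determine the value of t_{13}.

1st diffs: -16, -24, -32.
2nd diffs: -8, -8 (constant).
So t_k = -4k^2 - 4k - 2.
Evaluating at k = 13 gives t_{13} = -730.

-730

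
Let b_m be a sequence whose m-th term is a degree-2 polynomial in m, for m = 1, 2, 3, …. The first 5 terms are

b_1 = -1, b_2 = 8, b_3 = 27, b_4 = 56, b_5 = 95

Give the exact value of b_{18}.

1512

1st diffs: 9, 19, 29, 39.
2nd diffs: 10, 10, 10 (constant).
So b_m = 5m^2 - 6m.
Evaluating at m = 18 gives b_{18} = 1512.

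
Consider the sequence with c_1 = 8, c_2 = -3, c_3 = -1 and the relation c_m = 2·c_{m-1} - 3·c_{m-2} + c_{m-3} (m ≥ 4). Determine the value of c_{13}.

Compute successive terms:
c_4 = 15  c_5 = 30  c_6 = 14  c_7 = -47  c_8 = -106  c_9 = -57  c_{10} = 157  c_{11} = 379  c_{12} = 230  c_{13} = -520.

-520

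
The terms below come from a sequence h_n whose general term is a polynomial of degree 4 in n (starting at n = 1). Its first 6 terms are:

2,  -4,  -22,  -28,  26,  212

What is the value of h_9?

2642

1st diffs: -6, -18, -6, 54, 186.
2nd diffs: -12, 12, 60, 132.
3rd diffs: 24, 48, 72.
4th diffs: 24, 24 (constant).
Newton forward-difference form: h_n = 2 + (-6)·C(n-1,1) + (-12)·C(n-1,2) + 24·C(n-1,3) + 24·C(n-1,4).
At n = 9: n-1 = 8, so h_9 = 2 - 48 - 336 + 1344 + 1680 = 2642.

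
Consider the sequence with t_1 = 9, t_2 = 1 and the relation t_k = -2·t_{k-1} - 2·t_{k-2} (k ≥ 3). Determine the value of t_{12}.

608

Compute successive terms:
t_3 = -20;  t_4 = 38;  t_5 = -36;  t_6 = -4;  t_7 = 80;  t_8 = -152;  t_9 = 144;  t_{10} = 16;  t_{11} = -320;  t_{12} = 608.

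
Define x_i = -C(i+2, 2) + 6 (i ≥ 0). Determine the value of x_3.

C(5, 2) = 10, so x_3 = -4.

-4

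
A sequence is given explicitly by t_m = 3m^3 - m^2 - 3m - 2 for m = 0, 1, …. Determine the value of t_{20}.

23538

t_{20} = 3·20^3 - 1·20^2 - 3·20 - 2 = 23538.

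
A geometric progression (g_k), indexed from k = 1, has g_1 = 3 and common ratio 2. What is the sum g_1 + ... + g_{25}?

g_k = 3·2^(k-1).
S = 3·(2^25 - 1)/(2 - 1) = 3·(33554432 - 1)/(1) = 100663293.

100663293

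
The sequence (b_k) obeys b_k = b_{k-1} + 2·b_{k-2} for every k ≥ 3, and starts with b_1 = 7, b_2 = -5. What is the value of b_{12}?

1359

Step forward from the initial values:
b_3 = 9  b_4 = -1  b_5 = 17  b_6 = 15  b_7 = 49  b_8 = 79  b_9 = 177  b_{10} = 335  b_{11} = 689  b_{12} = 1359.
(Characteristic roots are 2 and -1.)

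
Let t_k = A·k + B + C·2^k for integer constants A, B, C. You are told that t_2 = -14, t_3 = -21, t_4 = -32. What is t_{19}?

-524349

Plug in k = 2, 3, 4: 2A + B + 4C = -14; 3A + B + 8C = -21; 4A + B + 16C = -32.
Subtracting the first from the second: A + 4C = -7.
Subtracting the second from the third: A + 8C = -11.
Solving: C = -1, A = -3, then B = -4.
So t_k = -3·k + (-4) + (-1)·2^k; at k=19 this is -524349.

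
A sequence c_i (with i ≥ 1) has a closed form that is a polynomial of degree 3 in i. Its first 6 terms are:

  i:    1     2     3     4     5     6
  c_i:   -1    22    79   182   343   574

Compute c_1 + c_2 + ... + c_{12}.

14926

1st diffs: 23, 57, 103, 161, 231.
2nd diffs: 34, 46, 58, 70.
3rd diffs: 12, 12, 12 (constant).
Newton forward-difference form: c_i = -1 + 23·C(i-1,1) + 34·C(i-1,2) + 12·C(i-1,3).
Continuing: …, 887, 1294, 1807, 2438, …, c_{12} = 4102.
Summing i = 1..12 (12 terms) gives 14926.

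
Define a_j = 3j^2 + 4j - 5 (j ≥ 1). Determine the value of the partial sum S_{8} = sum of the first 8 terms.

716

Over j = 1..8: Σj = 36, Σj² = 204.
Total = (3)·204 + (4)·36 + (-5)·8 = 716.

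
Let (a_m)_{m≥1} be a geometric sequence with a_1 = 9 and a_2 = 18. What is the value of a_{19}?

Common ratio r = 2.
a_m = 9·2^(m-1).
a_{19} = 9·2^18 = 2359296.

2359296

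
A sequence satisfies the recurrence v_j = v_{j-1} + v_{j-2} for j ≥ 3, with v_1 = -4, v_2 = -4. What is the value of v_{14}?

Applying the relation repeatedly:
v_3 = -8;  v_4 = -12;  v_5 = -20;  …;  v_{11} = -356;  v_{12} = -576;  v_{13} = -932;  v_{14} = -1508.

-1508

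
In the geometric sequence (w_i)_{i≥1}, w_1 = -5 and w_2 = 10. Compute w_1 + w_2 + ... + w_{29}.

-894784855

Common ratio r = -2.
w_i = (-5)·(-2)^(i-1).
S = (-5)·((-2)^29 - 1)/(-2 - 1) = (-5)·(-536870912 - 1)/(-3) = -894784855.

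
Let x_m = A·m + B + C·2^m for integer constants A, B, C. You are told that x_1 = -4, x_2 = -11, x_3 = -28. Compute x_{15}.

Write the equations: A + B + 2C = -4; 2A + B + 4C = -11; 3A + B + 8C = -28.
Subtracting the first from the second: A + 2C = -7.
Subtracting the second from the third: A + 4C = -17.
Solving: C = -5, A = 3, then B = 3.
Hence x_{15} = 3·15 + 3 + (-5)·32768 = -163792.

-163792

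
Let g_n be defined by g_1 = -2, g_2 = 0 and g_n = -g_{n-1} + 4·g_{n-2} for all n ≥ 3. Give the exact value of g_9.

-1448

Compute successive terms:
g_3 = -8;  g_4 = 8;  g_5 = -40;  g_6 = 72;  g_7 = -232;  g_8 = 520;  g_9 = -1448.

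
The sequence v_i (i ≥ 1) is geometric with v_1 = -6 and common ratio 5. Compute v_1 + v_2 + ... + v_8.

-585936

v_i = (-6)·5^(i-1).
S = (-6)·(5^8 - 1)/(5 - 1) = (-6)·(390625 - 1)/(4) = -585936.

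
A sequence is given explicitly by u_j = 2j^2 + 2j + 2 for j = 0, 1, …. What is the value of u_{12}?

314

u_{12} = 2·12^2 + 2·12 + 2 = 314.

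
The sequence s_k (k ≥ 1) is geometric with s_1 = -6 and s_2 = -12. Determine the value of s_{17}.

-393216

Common ratio r = 2.
s_k = (-6)·2^(k-1).
s_{17} = (-6)·2^16 = -393216.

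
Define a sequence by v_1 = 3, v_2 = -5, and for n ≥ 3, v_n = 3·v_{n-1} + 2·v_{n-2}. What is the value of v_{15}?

-42486921

Iterate the recurrence:
v_3 = -9, v_4 = -37, v_5 = -129, …, v_{12} = -940453, v_{13} = -3349473, v_{14} = -11929325, v_{15} = -42486921.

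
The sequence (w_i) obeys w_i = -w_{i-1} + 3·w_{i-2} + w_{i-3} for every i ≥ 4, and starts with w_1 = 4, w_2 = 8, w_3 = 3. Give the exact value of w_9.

Compute successive terms:
w_4 = 25; w_5 = -8; w_6 = 86; w_7 = -85; w_8 = 335; w_9 = -504.

-504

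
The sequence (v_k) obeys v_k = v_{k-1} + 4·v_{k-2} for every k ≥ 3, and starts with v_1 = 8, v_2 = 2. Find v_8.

Applying the relation repeatedly:
v_3 = 34;  v_4 = 42;  v_5 = 178;  v_6 = 346;  v_7 = 1058;  v_8 = 2442.

2442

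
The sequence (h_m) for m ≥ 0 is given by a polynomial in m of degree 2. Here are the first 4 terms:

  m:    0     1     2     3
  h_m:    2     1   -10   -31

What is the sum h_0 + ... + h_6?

1st diffs: -1, -11, -21.
2nd diffs: -10, -10 (constant).
Newton forward-difference form: h_m = 2 + (-1)·C(m,1) + (-10)·C(m,2).
Continuing: -62, -103, -154.
Summing m = 0..6 (7 terms) gives -357.

-357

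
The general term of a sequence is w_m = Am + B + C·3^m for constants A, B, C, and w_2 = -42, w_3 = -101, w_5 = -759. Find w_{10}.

Write the equations: 2A + B + 9C = -42; 3A + B + 27C = -101; 5A + B + 243C = -759.
Subtracting the first from the second: A + 18C = -59.
Subtracting the second from the third: 2A + 216C = -658.
Solving: C = -3, A = -5, then B = -5.
Hence w_{10} = -5·10 + (-5) + (-3)·59049 = -177202.

-177202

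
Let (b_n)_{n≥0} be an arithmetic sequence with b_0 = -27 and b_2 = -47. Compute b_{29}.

Common difference d = (-47 - (-27)) / (2 - 0) = -10.
b_n = -27 + (n - 0)·(-10).
b_{29} = -27 + 29·(-10) = -317.

-317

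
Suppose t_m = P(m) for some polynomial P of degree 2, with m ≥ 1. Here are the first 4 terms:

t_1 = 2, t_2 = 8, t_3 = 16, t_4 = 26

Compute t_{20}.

1st diffs: 6, 8, 10.
2nd diffs: 2, 2 (constant).
Newton forward-difference form: t_m = 2 + 6·C(m-1,1) + 2·C(m-1,2).
At m = 20: m-1 = 19, so t_{20} = 2 + 114 + 342 = 458.

458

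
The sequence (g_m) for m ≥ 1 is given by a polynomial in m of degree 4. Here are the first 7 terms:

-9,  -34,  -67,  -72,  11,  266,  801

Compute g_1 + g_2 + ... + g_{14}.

78771

1st diffs: -25, -33, -5, 83, 255, 535.
2nd diffs: -8, 28, 88, 172, 280.
3rd diffs: 36, 60, 84, 108.
4th diffs: 24, 24, 24 (constant).
Newton forward-difference form: g_m = -9 + (-25)·C(m-1,1) + (-8)·C(m-1,2) + 36·C(m-1,3) + 24·C(m-1,4).
Continuing: …, 1748, 3263, 5526, 8741, …, g_{14} = 26498.
Summing m = 1..14 (14 terms) gives 78771.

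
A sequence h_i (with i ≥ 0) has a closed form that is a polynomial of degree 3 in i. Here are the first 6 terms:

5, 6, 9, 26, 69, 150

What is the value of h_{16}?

1st diffs: 1, 3, 17, 43, 81.
2nd diffs: 2, 14, 26, 38.
3rd diffs: 12, 12, 12 (constant).
So h_i = 2i^3 - 5i^2 + 4i + 5.
Evaluating at i = 16 gives h_{16} = 6981.

6981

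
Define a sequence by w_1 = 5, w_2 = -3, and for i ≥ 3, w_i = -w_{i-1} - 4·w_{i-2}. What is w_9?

-617

Applying the relation repeatedly:
w_3 = -17;  w_4 = 29;  w_5 = 39;  w_6 = -155;  w_7 = -1;  w_8 = 621;  w_9 = -617.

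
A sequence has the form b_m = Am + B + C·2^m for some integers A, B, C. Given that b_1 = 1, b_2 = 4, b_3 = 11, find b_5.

57

Plug in m = 1, 2, 3: A + B + 2C = 1; 2A + B + 4C = 4; 3A + B + 8C = 11.
Subtracting the first from the second: A + 2C = 3.
Subtracting the second from the third: A + 4C = 7.
Solving: C = 2, A = -1, then B = -2.
So b_m = -1·m + (-2) + 2·2^m; at m=5 this is 57.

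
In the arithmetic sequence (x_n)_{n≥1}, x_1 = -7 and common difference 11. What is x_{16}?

x_n = -7 + (n - 1)·11.
x_{16} = -7 + 15·11 = 158.

158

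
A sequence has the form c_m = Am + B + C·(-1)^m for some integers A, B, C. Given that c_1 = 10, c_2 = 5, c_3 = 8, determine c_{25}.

Plug in m = 1, 2, 3: A + B - C = 10; 2A + B + C = 5; 3A + B - C = 8.
Subtracting the first from the second: A + 2C = -5.
Subtracting the second from the third: A - 2C = 3.
Solving: C = -2, A = -1, then B = 9.
So c_m = -1·m + 9 + (-2)·(-1)^m; at m=25 this is -14.

-14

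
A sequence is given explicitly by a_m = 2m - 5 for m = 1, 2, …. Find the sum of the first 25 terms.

Over m = 1..25: Σm = 325.
Total = (2)·325 + (-5)·25 = 525.

525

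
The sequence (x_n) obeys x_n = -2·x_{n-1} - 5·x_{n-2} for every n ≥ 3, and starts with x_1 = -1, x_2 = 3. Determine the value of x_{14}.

Applying the relation repeatedly:
x_3 = -1  x_4 = -13  x_5 = 31  …  x_{11} = 2879  x_{12} = 3827  x_{13} = -22049  x_{14} = 24963.

24963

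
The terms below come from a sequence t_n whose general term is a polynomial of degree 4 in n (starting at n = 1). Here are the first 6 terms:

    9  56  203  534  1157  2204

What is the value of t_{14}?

1st diffs: 47, 147, 331, 623, 1047.
2nd diffs: 100, 184, 292, 424.
3rd diffs: 84, 108, 132.
4th diffs: 24, 24 (constant).
Newton forward-difference form: t_n = 9 + 47·C(n-1,1) + 100·C(n-1,2) + 84·C(n-1,3) + 24·C(n-1,4).
At n = 14: n-1 = 13, so t_{14} = 9 + 611 + 7800 + 24024 + 17160 = 49604.

49604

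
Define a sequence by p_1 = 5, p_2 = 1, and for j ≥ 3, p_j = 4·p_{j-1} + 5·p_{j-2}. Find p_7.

15629

Compute successive terms:
p_3 = 29; p_4 = 121; p_5 = 629; p_6 = 3121; p_7 = 15629.
(Characteristic roots are 5 and -1.)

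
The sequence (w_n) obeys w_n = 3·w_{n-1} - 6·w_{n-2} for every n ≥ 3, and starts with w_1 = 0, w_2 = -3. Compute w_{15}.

-85293

Applying the relation repeatedly:
w_3 = -9; w_4 = -9; w_5 = 27; …; w_{12} = 16767; w_{13} = 72171; w_{14} = 115911; w_{15} = -85293.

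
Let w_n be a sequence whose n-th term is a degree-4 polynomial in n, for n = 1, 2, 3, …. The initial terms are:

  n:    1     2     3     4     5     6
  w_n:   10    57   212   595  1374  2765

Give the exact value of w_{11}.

29820

1st diffs: 47, 155, 383, 779, 1391.
2nd diffs: 108, 228, 396, 612.
3rd diffs: 120, 168, 216.
4th diffs: 48, 48 (constant).
So w_n = 2n^4 + 4n^2 + 5n - 1.
Evaluating at n = 11 gives w_{11} = 29820.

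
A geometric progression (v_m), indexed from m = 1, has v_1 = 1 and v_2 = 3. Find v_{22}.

10460353203

Common ratio r = 3.
v_m = 1·3^(m-1).
v_{22} = 1·3^21 = 10460353203.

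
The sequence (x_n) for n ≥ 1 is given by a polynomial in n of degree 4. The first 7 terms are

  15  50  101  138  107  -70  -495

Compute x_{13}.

1st diffs: 35, 51, 37, -31, -177, -425.
2nd diffs: 16, -14, -68, -146, -248.
3rd diffs: -30, -54, -78, -102.
4th diffs: -24, -24, -24 (constant).
Newton forward-difference form: x_n = 15 + 35·C(n-1,1) + 16·C(n-1,2) + (-30)·C(n-1,3) + (-24)·C(n-1,4).
At n = 13: n-1 = 12, so x_{13} = 15 + 420 + 1056 - 6600 - 11880 = -16989.

-16989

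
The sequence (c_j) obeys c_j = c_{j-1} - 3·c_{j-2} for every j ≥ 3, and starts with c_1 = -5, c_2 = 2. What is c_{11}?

c_3 = 17  c_4 = 11  c_5 = -40  c_6 = -73  c_7 = 47  c_8 = 266  c_9 = 125  c_{10} = -673  c_{11} = -1048.

-1048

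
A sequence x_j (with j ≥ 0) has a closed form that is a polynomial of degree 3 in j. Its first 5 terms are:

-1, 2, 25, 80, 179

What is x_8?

1st diffs: 3, 23, 55, 99.
2nd diffs: 20, 32, 44.
3rd diffs: 12, 12 (constant).
So x_j = 2j^3 + 4j^2 - 3j - 1.
Evaluating at j = 8 gives x_8 = 1255.

1255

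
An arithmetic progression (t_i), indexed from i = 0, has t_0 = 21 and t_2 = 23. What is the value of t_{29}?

50

Common difference d = (23 - 21) / (2 - 0) = 1.
t_i = 21 + (i - 0)·1.
t_{29} = 21 + 29·1 = 50.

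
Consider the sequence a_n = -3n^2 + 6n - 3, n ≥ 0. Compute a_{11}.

-300

a_{11} = -3·11^2 + 6·11 - 3 = -300.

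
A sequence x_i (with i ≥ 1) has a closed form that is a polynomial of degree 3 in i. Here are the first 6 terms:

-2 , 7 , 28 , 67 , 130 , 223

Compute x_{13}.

1st diffs: 9, 21, 39, 63, 93.
2nd diffs: 12, 18, 24, 30.
3rd diffs: 6, 6, 6 (constant).
Newton forward-difference form: x_i = -2 + 9·C(i-1,1) + 12·C(i-1,2) + 6·C(i-1,3).
At i = 13: i-1 = 12, so x_{13} = -2 + 108 + 792 + 1320 = 2218.

2218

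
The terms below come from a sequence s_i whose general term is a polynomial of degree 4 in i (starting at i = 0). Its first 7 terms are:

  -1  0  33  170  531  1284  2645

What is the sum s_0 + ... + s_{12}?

1st diffs: 1, 33, 137, 361, 753, 1361.
2nd diffs: 32, 104, 224, 392, 608.
3rd diffs: 72, 120, 168, 216.
4th diffs: 48, 48, 48 (constant).
Newton forward-difference form: s_i = -1 + 1·C(i,1) + 32·C(i,2) + 72·C(i,3) + 48·C(i,4).
Continuing: …, 4878, 8295, 13256, 20169, …, s_{12} = 41723.
Summing i = 0..12 (13 terms) gives 122473.

122473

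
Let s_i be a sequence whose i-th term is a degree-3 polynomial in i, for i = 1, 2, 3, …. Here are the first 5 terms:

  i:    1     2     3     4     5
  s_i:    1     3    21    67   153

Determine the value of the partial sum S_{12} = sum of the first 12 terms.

1st diffs: 2, 18, 46, 86.
2nd diffs: 16, 28, 40.
3rd diffs: 12, 12 (constant).
So s_i = 2i^3 - 4i^2 + 3.
Continuing: …, 291, 493, 771, 1137, …, s_{12} = 2883.
Summing i = 1..12 (12 terms) gives 9604.

9604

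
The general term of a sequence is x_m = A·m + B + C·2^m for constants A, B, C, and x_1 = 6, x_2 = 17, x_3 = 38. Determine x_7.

Plug in m = 1, 2, 3: A + B + 2C = 6; 2A + B + 4C = 17; 3A + B + 8C = 38.
Subtracting the first from the second: A + 2C = 11.
Subtracting the second from the third: A + 4C = 21.
Solving: C = 5, A = 1, then B = -5.
So x_m = 1·m + (-5) + 5·2^m; at m=7 this is 642.

642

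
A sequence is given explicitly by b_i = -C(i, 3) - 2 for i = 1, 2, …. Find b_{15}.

-457

C(15, 3) = 455, so b_{15} = -457.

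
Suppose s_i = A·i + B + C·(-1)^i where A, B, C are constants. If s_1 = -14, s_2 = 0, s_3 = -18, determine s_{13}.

-38

Write the equations: A + B - C = -14; 2A + B + C = 0; 3A + B - C = -18.
Subtracting the first from the second: A + 2C = 14.
Subtracting the second from the third: A - 2C = -18.
Solving: C = 8, A = -2, then B = -4.
So s_i = -2·i + (-4) + 8·(-1)^i; at i=13 this is -38.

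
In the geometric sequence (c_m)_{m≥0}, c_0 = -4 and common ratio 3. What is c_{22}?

-125524238436

c_m = (-4)·3^(m-0).
c_{22} = (-4)·3^22 = -125524238436.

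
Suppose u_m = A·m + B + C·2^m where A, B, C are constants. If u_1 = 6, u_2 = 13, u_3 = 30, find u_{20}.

The three given values yield: A + B + 2C = 6; 2A + B + 4C = 13; 3A + B + 8C = 30.
Subtracting the first from the second: A + 2C = 7.
Subtracting the second from the third: A + 4C = 17.
Solving: C = 5, A = -3, then B = -1.
Hence u_{20} = -3·20 + (-1) + 5·1048576 = 5242819.

5242819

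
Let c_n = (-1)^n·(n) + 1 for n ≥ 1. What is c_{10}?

11

(-1)^10 = 1; n at n=10 is 10; so c_{10} = 11.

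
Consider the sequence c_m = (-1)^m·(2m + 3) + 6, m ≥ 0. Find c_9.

-15

(-1)^9 = -1; 2m + 3 at m=9 is 21; so c_9 = -15.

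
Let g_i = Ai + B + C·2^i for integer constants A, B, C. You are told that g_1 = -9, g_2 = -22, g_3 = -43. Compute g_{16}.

Plug in i = 1, 2, 3: A + B + 2C = -9; 2A + B + 4C = -22; 3A + B + 8C = -43.
Subtracting the first from the second: A + 2C = -13.
Subtracting the second from the third: A + 4C = -21.
Solving: C = -4, A = -5, then B = 4.
Therefore g_{16} = -80 + 4 + (-4)·65536 = -262220.

-262220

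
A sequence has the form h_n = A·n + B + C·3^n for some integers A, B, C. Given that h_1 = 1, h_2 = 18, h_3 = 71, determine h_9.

Write the equations: A + B + 3C = 1; 2A + B + 9C = 18; 3A + B + 27C = 71.
Subtracting the first from the second: A + 6C = 17.
Subtracting the second from the third: A + 18C = 53.
Solving: C = 3, A = -1, then B = -7.
Therefore h_9 = -9 + (-7) + 3·19683 = 59033.

59033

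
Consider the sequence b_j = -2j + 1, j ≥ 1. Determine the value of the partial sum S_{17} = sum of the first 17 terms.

-289

Over j = 1..17: Σj = 153.
Total = (-2)·153 + (1)·17 = -289.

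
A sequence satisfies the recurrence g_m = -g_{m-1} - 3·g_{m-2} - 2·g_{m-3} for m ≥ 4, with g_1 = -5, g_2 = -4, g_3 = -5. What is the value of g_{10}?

g_4 = 27, g_5 = -4, g_6 = -67, g_7 = 25, g_8 = 184, g_9 = -125, g_{10} = -477.

-477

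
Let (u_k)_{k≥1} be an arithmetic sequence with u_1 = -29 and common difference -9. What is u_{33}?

-317

u_k = -29 + (k - 1)·(-9).
u_{33} = -29 + 32·(-9) = -317.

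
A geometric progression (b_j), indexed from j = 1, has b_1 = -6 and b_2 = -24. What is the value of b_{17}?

Common ratio r = 4.
b_j = (-6)·4^(j-1).
b_{17} = (-6)·4^16 = -25769803776.

-25769803776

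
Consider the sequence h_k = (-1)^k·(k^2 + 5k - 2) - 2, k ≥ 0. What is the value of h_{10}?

(-1)^10 = 1; k^2 + 5k - 2 at k=10 is 148; so h_{10} = 146.

146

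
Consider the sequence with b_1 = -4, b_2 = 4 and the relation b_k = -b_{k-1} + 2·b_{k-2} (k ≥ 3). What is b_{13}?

-10924

Applying the relation repeatedly:
b_3 = -12;  b_4 = 20;  b_5 = -44;  …;  b_{10} = 1364;  b_{11} = -2732;  b_{12} = 5460;  b_{13} = -10924.
(Characteristic roots are 1 and -2.)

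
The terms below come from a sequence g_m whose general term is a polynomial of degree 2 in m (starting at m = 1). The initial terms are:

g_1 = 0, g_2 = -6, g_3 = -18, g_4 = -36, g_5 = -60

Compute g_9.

1st diffs: -6, -12, -18, -24.
2nd diffs: -6, -6, -6 (constant).
So g_m = -3m^2 + 3m.
Evaluating at m = 9 gives g_9 = -216.

-216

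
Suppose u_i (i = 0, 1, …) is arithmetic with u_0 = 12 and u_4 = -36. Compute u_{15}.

-168

Common difference d = (-36 - 12) / (4 - 0) = -12.
u_i = 12 + (i - 0)·(-12).
u_{15} = 12 + 15·(-12) = -168.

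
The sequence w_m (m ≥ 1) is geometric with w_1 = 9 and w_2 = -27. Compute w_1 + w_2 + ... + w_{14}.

-10761678

Common ratio r = -3.
w_m = 9·(-3)^(m-1).
S = 9·((-3)^14 - 1)/(-3 - 1) = 9·(4782969 - 1)/(-4) = -10761678.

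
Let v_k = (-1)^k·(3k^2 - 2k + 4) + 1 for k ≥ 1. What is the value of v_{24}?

1685

(-1)^24 = 1; 3k^2 - 2k + 4 at k=24 is 1684; so v_{24} = 1685.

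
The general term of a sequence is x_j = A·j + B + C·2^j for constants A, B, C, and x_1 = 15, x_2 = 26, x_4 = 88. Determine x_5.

169

Write the equations: A + B + 2C = 15; 2A + B + 4C = 26; 4A + B + 16C = 88.
Subtracting the first from the second: A + 2C = 11.
Subtracting the second from the third: 2A + 12C = 62.
Solving: C = 5, A = 1, then B = 4.
Hence x_5 = 1·5 + 4 + 5·32 = 169.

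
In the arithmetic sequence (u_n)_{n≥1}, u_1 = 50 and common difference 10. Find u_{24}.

280

u_n = 50 + (n - 1)·10.
u_{24} = 50 + 23·10 = 280.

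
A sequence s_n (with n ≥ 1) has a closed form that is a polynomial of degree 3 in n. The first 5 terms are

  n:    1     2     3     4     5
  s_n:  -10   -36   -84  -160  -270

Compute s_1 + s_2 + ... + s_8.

1st diffs: -26, -48, -76, -110.
2nd diffs: -22, -28, -34.
3rd diffs: -6, -6 (constant).
Newton forward-difference form: s_n = -10 + (-26)·C(n-1,1) + (-22)·C(n-1,2) + (-6)·C(n-1,3).
Continuing: -420, -616, -864.
Summing n = 1..8 (8 terms) gives -2460.

-2460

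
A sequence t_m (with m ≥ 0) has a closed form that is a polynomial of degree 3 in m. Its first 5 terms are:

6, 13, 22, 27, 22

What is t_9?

-363

1st diffs: 7, 9, 5, -5.
2nd diffs: 2, -4, -10.
3rd diffs: -6, -6 (constant).
Newton forward-difference form: t_m = 6 + 7·C(m,1) + 2·C(m,2) + (-6)·C(m,3).
At m = 9: m = 9, so t_9 = 6 + 63 + 72 - 504 = -363.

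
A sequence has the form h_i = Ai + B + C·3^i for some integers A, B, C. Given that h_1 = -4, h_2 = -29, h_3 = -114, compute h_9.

-98364

The three given values yield: A + B + 3C = -4; 2A + B + 9C = -29; 3A + B + 27C = -114.
Subtracting the first from the second: A + 6C = -25.
Subtracting the second from the third: A + 18C = -85.
Solving: C = -5, A = 5, then B = 6.
So h_i = 5·i + 6 + (-5)·3^i; at i=9 this is -98364.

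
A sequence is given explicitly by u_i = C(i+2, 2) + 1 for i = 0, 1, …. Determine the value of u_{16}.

154

C(18, 2) = 153, so u_{16} = 154.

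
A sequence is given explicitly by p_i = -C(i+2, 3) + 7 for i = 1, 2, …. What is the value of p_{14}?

-553

C(16, 3) = 560, so p_{14} = -553.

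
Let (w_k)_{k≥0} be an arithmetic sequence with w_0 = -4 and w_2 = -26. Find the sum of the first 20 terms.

Common difference d = (-26 - (-4)) / (2 - 0) = -11.
w_k = -4 + (k - 0)·(-11).
w_{19} = -213; S = 20·(-4 + (-213))/2 = -2170.

-2170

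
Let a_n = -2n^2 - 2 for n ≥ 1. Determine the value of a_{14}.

-394

a_{14} = -2·14^2 - 2 = -394.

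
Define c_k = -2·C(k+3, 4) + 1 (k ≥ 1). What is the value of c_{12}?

C(15, 4) = 1365, so c_{12} = -2729.

-2729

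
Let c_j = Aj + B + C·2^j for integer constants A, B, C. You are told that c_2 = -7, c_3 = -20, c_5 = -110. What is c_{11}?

-8156

Plug in j = 2, 3, 5: 2A + B + 4C = -7; 3A + B + 8C = -20; 5A + B + 32C = -110.
Subtracting the first from the second: A + 4C = -13.
Subtracting the second from the third: 2A + 24C = -90.
Solving: C = -4, A = 3, then B = 3.
Therefore c_{11} = 33 + 3 + (-4)·2048 = -8156.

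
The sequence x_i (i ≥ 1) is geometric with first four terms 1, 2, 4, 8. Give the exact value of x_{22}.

Common ratio r = 2.
x_i = 1·2^(i-1).
x_{22} = 1·2^21 = 2097152.

2097152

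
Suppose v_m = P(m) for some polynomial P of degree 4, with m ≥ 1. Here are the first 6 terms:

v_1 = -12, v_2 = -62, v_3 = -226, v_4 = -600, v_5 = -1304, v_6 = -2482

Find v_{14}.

-54170

1st diffs: -50, -164, -374, -704, -1178.
2nd diffs: -114, -210, -330, -474.
3rd diffs: -96, -120, -144.
4th diffs: -24, -24 (constant).
So v_m = -m^4 - 6m^3 + 4m^2 - 5m - 4.
Evaluating at m = 14 gives v_{14} = -54170.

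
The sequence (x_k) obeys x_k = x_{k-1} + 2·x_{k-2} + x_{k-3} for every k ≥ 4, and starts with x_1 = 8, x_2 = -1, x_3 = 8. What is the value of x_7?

Compute successive terms:
x_4 = 14  x_5 = 29  x_6 = 65  x_7 = 137.

137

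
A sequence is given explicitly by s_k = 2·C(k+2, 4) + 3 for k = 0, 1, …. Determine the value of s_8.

423

C(10, 4) = 210, so s_8 = 423.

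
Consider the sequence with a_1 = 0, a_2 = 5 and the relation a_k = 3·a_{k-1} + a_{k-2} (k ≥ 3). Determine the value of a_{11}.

214185

Applying the relation repeatedly:
a_3 = 15, a_4 = 50, a_5 = 165, a_6 = 545, a_7 = 1800, a_8 = 5945, a_9 = 19635, a_{10} = 64850, a_{11} = 214185.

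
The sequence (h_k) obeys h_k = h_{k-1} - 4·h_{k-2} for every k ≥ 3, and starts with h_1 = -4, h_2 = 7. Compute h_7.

311

Iterate the recurrence:
h_3 = 23  h_4 = -5  h_5 = -97  h_6 = -77  h_7 = 311.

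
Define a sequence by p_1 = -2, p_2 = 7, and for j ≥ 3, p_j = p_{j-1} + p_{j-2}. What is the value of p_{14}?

1343

Compute successive terms:
p_3 = 5, p_4 = 12, p_5 = 17, …, p_{11} = 317, p_{12} = 513, p_{13} = 830, p_{14} = 1343.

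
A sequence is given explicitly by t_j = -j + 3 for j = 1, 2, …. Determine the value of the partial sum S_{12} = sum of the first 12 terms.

-42

Over j = 1..12: Σj = 78.
Total = (-1)·78 + (3)·12 = -42.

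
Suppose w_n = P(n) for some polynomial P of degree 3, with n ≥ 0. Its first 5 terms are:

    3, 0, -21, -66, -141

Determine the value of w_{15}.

-4662

1st diffs: -3, -21, -45, -75.
2nd diffs: -18, -24, -30.
3rd diffs: -6, -6 (constant).
Newton forward-difference form: w_n = 3 + (-3)·C(n,1) + (-18)·C(n,2) + (-6)·C(n,3).
At n = 15: n = 15, so w_{15} = 3 - 45 - 1890 - 2730 = -4662.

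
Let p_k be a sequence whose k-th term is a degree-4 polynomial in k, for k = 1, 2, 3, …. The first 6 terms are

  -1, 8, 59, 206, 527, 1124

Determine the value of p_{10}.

9152

1st diffs: 9, 51, 147, 321, 597.
2nd diffs: 42, 96, 174, 276.
3rd diffs: 54, 78, 102.
4th diffs: 24, 24 (constant).
Newton forward-difference form: p_k = -1 + 9·C(k-1,1) + 42·C(k-1,2) + 54·C(k-1,3) + 24·C(k-1,4).
At k = 10: k-1 = 9, so p_{10} = -1 + 81 + 1512 + 4536 + 3024 = 9152.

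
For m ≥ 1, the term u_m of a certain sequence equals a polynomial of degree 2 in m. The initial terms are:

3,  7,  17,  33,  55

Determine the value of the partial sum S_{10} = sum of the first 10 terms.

1st diffs: 4, 10, 16, 22.
2nd diffs: 6, 6, 6 (constant).
Newton forward-difference form: u_m = 3 + 4·C(m-1,1) + 6·C(m-1,2).
Continuing: …, 83, 117, 157, 203, …, u_{10} = 255.
Summing m = 1..10 (10 terms) gives 930.

930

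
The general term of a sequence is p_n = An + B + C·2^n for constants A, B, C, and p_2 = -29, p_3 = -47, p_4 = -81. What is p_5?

-147

At n = 2, 3, 4: 2A + B + 4C = -29; 3A + B + 8C = -47; 4A + B + 16C = -81.
Subtracting the first from the second: A + 4C = -18.
Subtracting the second from the third: A + 8C = -34.
Solving: C = -4, A = -2, then B = -9.
Therefore p_5 = -10 + (-9) + (-4)·32 = -147.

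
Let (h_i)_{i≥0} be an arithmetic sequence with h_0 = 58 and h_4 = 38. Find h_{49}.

-187

Common difference d = (38 - 58) / (4 - 0) = -5.
h_i = 58 + (i - 0)·(-5).
h_{49} = 58 + 49·(-5) = -187.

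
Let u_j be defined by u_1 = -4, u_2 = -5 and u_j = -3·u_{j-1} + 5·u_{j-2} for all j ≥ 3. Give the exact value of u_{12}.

u_3 = -5, u_4 = -10, u_5 = 5, u_6 = -65, u_7 = 220, u_8 = -985, u_9 = 4055, u_{10} = -17090, u_{11} = 71545, u_{12} = -300085.

-300085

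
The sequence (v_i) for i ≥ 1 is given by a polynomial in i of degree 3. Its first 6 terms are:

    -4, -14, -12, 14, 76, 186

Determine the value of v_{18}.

1st diffs: -10, 2, 26, 62, 110.
2nd diffs: 12, 24, 36, 48.
3rd diffs: 12, 12, 12 (constant).
Newton forward-difference form: v_i = -4 + (-10)·C(i-1,1) + 12·C(i-1,2) + 12·C(i-1,3).
At i = 18: i-1 = 17, so v_{18} = -4 - 170 + 1632 + 8160 = 9618.

9618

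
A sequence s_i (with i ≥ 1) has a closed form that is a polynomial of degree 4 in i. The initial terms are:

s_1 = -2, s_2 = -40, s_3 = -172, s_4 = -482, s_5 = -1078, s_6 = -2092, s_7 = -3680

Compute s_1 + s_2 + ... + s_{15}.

-233522

1st diffs: -38, -132, -310, -596, -1014, -1588.
2nd diffs: -94, -178, -286, -418, -574.
3rd diffs: -84, -108, -132, -156.
4th diffs: -24, -24, -24 (constant).
Newton forward-difference form: s_i = -2 + (-38)·C(i-1,1) + (-94)·C(i-1,2) + (-84)·C(i-1,3) + (-24)·C(i-1,4).
Continuing: …, -6022, -9322, -13808, -19732, …, s_{15} = -63688.
Summing i = 1..15 (15 terms) gives -233522.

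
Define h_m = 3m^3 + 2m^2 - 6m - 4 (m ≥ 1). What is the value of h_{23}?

37417

h_{23} = 3·23^3 + 2·23^2 - 6·23 - 4 = 37417.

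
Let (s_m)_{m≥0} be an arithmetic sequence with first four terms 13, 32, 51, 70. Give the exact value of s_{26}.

Common difference d = 19.
s_m = 13 + (m - 0)·19.
s_{26} = 13 + 26·19 = 507.

507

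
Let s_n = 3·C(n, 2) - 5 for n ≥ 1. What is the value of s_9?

103

C(9, 2) = 36, so s_9 = 103.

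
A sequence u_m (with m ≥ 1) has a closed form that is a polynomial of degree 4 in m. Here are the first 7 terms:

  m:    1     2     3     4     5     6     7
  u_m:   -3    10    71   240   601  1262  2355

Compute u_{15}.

1st diffs: 13, 61, 169, 361, 661, 1093.
2nd diffs: 48, 108, 192, 300, 432.
3rd diffs: 60, 84, 108, 132.
4th diffs: 24, 24, 24 (constant).
Newton forward-difference form: u_m = -3 + 13·C(m-1,1) + 48·C(m-1,2) + 60·C(m-1,3) + 24·C(m-1,4).
At m = 15: m-1 = 14, so u_{15} = -3 + 182 + 4368 + 21840 + 24024 = 50411.

50411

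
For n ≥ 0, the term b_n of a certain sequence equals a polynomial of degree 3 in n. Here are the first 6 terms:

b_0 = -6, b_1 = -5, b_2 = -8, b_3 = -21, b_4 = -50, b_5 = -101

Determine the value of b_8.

1st diffs: 1, -3, -13, -29, -51.
2nd diffs: -4, -10, -16, -22.
3rd diffs: -6, -6, -6 (constant).
Newton forward-difference form: b_n = -6 + 1·C(n,1) + (-4)·C(n,2) + (-6)·C(n,3).
At n = 8: n = 8, so b_8 = -6 + 8 - 112 - 336 = -446.

-446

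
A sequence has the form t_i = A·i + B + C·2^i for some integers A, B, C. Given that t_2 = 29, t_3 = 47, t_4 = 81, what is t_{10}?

4125

Write the equations: 2A + B + 4C = 29; 3A + B + 8C = 47; 4A + B + 16C = 81.
Subtracting the first from the second: A + 4C = 18.
Subtracting the second from the third: A + 8C = 34.
Solving: C = 4, A = 2, then B = 9.
So t_i = 2·i + 9 + 4·2^i; at i=10 this is 4125.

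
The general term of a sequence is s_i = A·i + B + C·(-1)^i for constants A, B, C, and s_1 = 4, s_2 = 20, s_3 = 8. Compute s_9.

Plug in i = 1, 2, 3: A + B - C = 4; 2A + B + C = 20; 3A + B - C = 8.
Subtracting the first from the second: A + 2C = 16.
Subtracting the second from the third: A - 2C = -12.
Solving: C = 7, A = 2, then B = 9.
Hence s_9 = 2·9 + 9 + 7·(-1) = 20.

20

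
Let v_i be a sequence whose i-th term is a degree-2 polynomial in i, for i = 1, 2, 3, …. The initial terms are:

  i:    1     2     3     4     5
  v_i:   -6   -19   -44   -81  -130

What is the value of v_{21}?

1st diffs: -13, -25, -37, -49.
2nd diffs: -12, -12, -12 (constant).
Newton forward-difference form: v_i = -6 + (-13)·C(i-1,1) + (-12)·C(i-1,2).
At i = 21: i-1 = 20, so v_{21} = -6 - 260 - 2280 = -2546.

-2546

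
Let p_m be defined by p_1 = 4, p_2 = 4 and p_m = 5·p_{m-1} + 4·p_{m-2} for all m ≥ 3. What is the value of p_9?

Iterate the recurrence:
p_3 = 36;  p_4 = 196;  p_5 = 1124;  p_6 = 6404;  p_7 = 36516;  p_8 = 208196;  p_9 = 1187044.

1187044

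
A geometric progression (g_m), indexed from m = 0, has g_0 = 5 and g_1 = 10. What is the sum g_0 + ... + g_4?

155

Common ratio r = 2.
g_m = 5·2^(m-0).
S = 5·(2^5 - 1)/(2 - 1) = 5·(32 - 1)/(1) = 155.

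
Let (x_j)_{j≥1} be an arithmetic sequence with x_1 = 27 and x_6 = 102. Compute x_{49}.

Common difference d = (102 - 27) / (6 - 1) = 15.
x_j = 27 + (j - 1)·15.
x_{49} = 27 + 48·15 = 747.

747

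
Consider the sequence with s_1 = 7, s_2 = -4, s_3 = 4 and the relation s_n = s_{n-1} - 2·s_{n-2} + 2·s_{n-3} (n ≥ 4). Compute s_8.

86

Applying the relation repeatedly:
s_4 = 26;  s_5 = 10;  s_6 = -34;  s_7 = -2;  s_8 = 86.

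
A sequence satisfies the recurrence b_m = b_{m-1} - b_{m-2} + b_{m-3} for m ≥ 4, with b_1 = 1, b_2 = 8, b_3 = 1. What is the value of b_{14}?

8

Applying the relation repeatedly:
b_4 = -6, b_5 = 1, b_6 = 8, …, b_{11} = 1, b_{12} = -6, b_{13} = 1, b_{14} = 8.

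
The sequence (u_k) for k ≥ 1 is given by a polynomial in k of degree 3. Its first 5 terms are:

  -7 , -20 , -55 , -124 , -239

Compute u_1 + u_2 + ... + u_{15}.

1st diffs: -13, -35, -69, -115.
2nd diffs: -22, -34, -46.
3rd diffs: -12, -12 (constant).
Newton forward-difference form: u_k = -7 + (-13)·C(k-1,1) + (-22)·C(k-1,2) + (-12)·C(k-1,3).
Continuing: …, -412, -655, -980, -1399, …, u_{15} = -6559.
Summing k = 1..15 (15 terms) gives -27860.

-27860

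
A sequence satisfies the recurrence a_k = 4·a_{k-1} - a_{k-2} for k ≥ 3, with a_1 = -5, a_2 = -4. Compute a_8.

Step forward from the initial values:
a_3 = -11, a_4 = -40, a_5 = -149, a_6 = -556, a_7 = -2075, a_8 = -7744.

-7744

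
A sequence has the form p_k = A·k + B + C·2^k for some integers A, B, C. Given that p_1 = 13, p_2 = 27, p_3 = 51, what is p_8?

Write the equations: A + B + 2C = 13; 2A + B + 4C = 27; 3A + B + 8C = 51.
Subtracting the first from the second: A + 2C = 14.
Subtracting the second from the third: A + 4C = 24.
Solving: C = 5, A = 4, then B = -1.
So p_k = 4·k + (-1) + 5·2^k; at k=8 this is 1311.

1311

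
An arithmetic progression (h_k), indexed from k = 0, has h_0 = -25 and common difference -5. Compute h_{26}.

h_k = -25 + (k - 0)·(-5).
h_{26} = -25 + 26·(-5) = -155.

-155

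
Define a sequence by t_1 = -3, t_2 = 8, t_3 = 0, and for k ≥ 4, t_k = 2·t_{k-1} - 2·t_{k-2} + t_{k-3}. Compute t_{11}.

-30

Step forward from the initial values:
t_4 = -19  t_5 = -30  t_6 = -22  t_7 = -3  t_8 = 8  t_9 = 0  t_{10} = -19  t_{11} = -30.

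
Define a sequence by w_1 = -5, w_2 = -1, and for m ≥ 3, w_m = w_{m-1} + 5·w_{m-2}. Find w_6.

-316

Applying the relation repeatedly:
w_3 = -26, w_4 = -31, w_5 = -161, w_6 = -316.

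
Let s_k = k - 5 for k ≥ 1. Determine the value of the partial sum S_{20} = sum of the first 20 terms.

110

Over k = 1..20: Σk = 210.
Total = (1)·210 + (-5)·20 = 110.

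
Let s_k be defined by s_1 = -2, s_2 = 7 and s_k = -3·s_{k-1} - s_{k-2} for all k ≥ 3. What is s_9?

Step forward from the initial values:
s_3 = -19;  s_4 = 50;  s_5 = -131;  s_6 = 343;  s_7 = -898;  s_8 = 2351;  s_9 = -6155.

-6155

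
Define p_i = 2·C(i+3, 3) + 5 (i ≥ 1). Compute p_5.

C(8, 3) = 56, so p_5 = 117.

117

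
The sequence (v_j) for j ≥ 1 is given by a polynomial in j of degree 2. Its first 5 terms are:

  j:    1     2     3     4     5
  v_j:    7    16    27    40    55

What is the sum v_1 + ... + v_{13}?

1365

1st diffs: 9, 11, 13, 15.
2nd diffs: 2, 2, 2 (constant).
Newton forward-difference form: v_j = 7 + 9·C(j-1,1) + 2·C(j-1,2).
Continuing: …, 72, 91, 112, 135, …, v_{13} = 247.
Summing j = 1..13 (13 terms) gives 1365.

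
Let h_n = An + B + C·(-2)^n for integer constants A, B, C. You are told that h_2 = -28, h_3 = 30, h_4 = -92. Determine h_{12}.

At n = 2, 3, 4: 2A + B + 4C = -28; 3A + B - 8C = 30; 4A + B + 16C = -92.
Subtracting the first from the second: A - 12C = 58.
Subtracting the second from the third: A + 24C = -122.
Solving: C = -5, A = -2, then B = -4.
Hence h_{12} = -2·12 + (-4) + (-5)·4096 = -20508.

-20508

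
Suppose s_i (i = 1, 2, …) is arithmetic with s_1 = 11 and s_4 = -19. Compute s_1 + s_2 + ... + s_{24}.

Common difference d = (-19 - 11) / (4 - 1) = -10.
s_i = 11 + (i - 1)·(-10).
s_{24} = -219; S = 24·(11 + (-219))/2 = -2496.

-2496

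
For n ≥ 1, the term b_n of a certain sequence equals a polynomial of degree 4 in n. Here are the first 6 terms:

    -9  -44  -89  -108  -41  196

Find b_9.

3127

1st diffs: -35, -45, -19, 67, 237.
2nd diffs: -10, 26, 86, 170.
3rd diffs: 36, 60, 84.
4th diffs: 24, 24 (constant).
So b_n = n^4 - 4n^3 - 6n^2 - 4n + 4.
Evaluating at n = 9 gives b_9 = 3127.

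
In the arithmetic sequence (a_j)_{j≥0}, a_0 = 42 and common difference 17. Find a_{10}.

a_j = 42 + (j - 0)·17.
a_{10} = 42 + 10·17 = 212.

212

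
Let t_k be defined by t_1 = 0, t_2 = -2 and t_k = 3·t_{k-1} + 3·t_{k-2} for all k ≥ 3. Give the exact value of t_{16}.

-209759544

Applying the relation repeatedly:
t_3 = -6;  t_4 = -24;  t_5 = -90;  …;  t_{13} = -3849120;  t_{14} = -14593122;  t_{15} = -55326726;  t_{16} = -209759544.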